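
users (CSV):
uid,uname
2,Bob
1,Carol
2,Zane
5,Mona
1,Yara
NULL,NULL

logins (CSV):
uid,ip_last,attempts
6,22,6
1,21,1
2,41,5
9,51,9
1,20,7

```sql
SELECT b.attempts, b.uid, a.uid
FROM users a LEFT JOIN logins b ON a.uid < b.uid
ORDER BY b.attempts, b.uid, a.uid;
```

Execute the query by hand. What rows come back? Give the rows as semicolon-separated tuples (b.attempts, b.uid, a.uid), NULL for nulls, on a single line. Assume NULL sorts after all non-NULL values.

(5, 2, 1); (5, 2, 1); (6, 6, 1); (6, 6, 1); (6, 6, 2); (6, 6, 2); (6, 6, 5); (9, 9, 1); (9, 9, 1); (9, 9, 2); (9, 9, 2); (9, 9, 5); (NULL, NULL, NULL)

LEFT JOIN keeps every row from `users`; unmatched rows get NULL for `logins`'s columns.
Matching on a.uid < b.uid. A NULL in a compared column never satisfies the condition.
Matched pairs: 12; unmatched a rows kept: 1.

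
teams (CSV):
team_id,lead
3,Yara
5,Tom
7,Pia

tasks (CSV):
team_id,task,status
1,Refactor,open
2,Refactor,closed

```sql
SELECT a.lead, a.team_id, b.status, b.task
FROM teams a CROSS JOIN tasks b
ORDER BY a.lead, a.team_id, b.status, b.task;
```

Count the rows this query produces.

6

CROSS JOIN pairs every row of `teams` with every row of `tasks`: 3 × 2 = 6 rows.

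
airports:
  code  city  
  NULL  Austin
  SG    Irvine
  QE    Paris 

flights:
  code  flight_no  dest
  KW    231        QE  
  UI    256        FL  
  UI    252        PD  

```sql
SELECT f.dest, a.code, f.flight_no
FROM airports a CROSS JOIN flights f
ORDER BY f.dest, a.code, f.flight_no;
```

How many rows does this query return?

9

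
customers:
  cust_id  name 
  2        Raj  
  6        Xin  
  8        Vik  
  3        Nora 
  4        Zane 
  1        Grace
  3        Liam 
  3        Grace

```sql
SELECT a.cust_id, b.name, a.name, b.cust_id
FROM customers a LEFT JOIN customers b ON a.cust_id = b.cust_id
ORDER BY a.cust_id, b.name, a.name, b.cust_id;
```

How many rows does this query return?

14

LEFT JOIN keeps every row from `customers a`; unmatched rows get NULL for `customers b`'s columns.
Matching on a.cust_id = b.cust_id.
Matched pairs: 14; unmatched a rows kept: 0.
Total: 14 rows.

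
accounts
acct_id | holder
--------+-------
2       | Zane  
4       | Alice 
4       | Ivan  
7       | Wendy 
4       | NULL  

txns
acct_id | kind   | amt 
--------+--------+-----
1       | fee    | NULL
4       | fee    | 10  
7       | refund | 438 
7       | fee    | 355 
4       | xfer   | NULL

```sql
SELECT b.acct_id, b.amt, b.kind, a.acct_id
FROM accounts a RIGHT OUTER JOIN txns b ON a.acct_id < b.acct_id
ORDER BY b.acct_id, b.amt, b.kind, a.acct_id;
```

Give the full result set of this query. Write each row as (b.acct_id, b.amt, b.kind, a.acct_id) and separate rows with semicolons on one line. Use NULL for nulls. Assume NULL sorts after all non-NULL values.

(1, NULL, fee, NULL); (4, 10, fee, 2); (4, NULL, xfer, 2); (7, 355, fee, 2); (7, 355, fee, 4); (7, 355, fee, 4); (7, 355, fee, 4); (7, 438, refund, 2); (7, 438, refund, 4); (7, 438, refund, 4); (7, 438, refund, 4)

RIGHT JOIN keeps every row from `txns`; unmatched rows get NULL for `accounts`'s columns.
Matching on a.acct_id < b.acct_id.
- a (acct_id=2) pairs with 4 row(s) of b.
- a (acct_id=4) pairs with 2 row(s) of b.
- a (acct_id=4) pairs with 2 row(s) of b.
- a (acct_id=7) has no partner in b.
- a (acct_id=4) pairs with 2 row(s) of b.
- plus 1 unmatched b row(s), each kept with NULL a columns.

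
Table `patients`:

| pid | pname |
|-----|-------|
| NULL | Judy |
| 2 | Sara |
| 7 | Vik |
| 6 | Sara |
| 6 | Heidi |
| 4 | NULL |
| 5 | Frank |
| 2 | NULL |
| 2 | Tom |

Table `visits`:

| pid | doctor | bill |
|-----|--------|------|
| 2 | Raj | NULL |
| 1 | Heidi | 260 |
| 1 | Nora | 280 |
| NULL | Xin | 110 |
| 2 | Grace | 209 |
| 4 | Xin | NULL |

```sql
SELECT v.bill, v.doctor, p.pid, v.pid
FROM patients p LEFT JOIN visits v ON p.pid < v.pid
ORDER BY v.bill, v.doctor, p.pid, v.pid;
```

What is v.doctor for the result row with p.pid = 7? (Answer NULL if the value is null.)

NULL

LEFT JOIN keeps every row from `patients`; unmatched rows get NULL for `visits`'s columns.
Matching on p.pid < v.pid. A NULL in a compared column never satisfies the condition.
- p row (pid=NULL): no match → kept, v columns NULL.
- p row (pid=2): matches 1 v row(s) → 1 output row(s).
- p row (pid=7): no match → kept, v columns NULL.
- p row (pid=6): no match → kept, v columns NULL.
- p row (pid=6): no match → kept, v columns NULL.
- p row (pid=4): no match → kept, v columns NULL.
- p row (pid=5): no match → kept, v columns NULL.
- p row (pid=2): matches 1 v row(s) → 1 output row(s).
- p row (pid=2): matches 1 v row(s) → 1 output row(s).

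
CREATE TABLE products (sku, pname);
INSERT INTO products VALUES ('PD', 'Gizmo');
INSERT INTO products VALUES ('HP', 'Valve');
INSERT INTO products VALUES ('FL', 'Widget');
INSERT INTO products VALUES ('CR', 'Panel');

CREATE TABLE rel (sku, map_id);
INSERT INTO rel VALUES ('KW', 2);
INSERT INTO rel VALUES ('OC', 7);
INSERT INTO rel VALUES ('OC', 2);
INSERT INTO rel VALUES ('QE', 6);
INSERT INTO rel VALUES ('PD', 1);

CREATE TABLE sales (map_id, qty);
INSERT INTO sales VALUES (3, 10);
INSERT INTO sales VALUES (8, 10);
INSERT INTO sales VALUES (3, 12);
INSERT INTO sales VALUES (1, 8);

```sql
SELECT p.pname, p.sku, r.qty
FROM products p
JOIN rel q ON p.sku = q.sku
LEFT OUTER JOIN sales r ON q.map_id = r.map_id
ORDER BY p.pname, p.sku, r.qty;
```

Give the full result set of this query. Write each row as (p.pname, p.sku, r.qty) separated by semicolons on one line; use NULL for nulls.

(Gizmo, PD, 8)

Evaluate left to right. First `products p INNER JOIN rel q` on sku: 1 row(s).
Then LEFT JOIN `sales r` on map_id: each of those 1 rows is kept; rows whose q.map_id has no match in r get NULL for r's columns.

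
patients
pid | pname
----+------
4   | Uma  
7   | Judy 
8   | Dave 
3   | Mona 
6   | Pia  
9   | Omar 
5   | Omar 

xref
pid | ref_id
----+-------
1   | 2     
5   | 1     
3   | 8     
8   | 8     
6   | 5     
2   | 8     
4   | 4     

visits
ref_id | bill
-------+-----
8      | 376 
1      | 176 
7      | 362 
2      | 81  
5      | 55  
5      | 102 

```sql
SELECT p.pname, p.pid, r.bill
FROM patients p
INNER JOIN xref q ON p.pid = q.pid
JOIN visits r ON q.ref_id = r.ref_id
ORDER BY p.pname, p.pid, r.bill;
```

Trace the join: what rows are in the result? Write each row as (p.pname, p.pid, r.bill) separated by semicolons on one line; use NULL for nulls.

(Dave, 8, 376); (Mona, 3, 376); (Omar, 5, 176); (Pia, 6, 55); (Pia, 6, 102)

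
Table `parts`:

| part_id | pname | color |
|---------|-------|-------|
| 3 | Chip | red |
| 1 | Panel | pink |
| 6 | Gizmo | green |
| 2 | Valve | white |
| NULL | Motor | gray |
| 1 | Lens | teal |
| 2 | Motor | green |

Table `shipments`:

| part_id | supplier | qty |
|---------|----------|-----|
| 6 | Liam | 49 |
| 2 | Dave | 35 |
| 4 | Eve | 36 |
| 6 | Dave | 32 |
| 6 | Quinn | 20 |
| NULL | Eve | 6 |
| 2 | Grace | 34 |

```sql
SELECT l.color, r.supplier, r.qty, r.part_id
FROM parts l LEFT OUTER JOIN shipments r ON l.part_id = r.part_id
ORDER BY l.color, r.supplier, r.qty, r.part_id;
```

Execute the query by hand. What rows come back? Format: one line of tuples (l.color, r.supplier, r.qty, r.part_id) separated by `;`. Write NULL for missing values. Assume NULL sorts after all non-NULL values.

LEFT JOIN keeps every row from `parts`; unmatched rows get NULL for `shipments`'s columns.
Matching on l.part_id = r.part_id. A NULL in a compared column never satisfies the condition.
- part_id=3: no r row matches, row kept with r columns NULL.
- part_id=1: no r row matches, row kept with r columns NULL.
- part_id=6: 3 matching r row(s), so 3 row(s) emitted.
- part_id=2: 2 matching r row(s), so 2 row(s) emitted.
- part_id=NULL: no r row matches, row kept with r columns NULL.
- part_id=1: no r row matches, row kept with r columns NULL.
- part_id=2: 2 matching r row(s), so 2 row(s) emitted.

(gray, NULL, NULL, NULL); (green, Dave, 32, 6); (green, Dave, 35, 2); (green, Grace, 34, 2); (green, Liam, 49, 6); (green, Quinn, 20, 6); (pink, NULL, NULL, NULL); (red, NULL, NULL, NULL); (teal, NULL, NULL, NULL); (white, Dave, 35, 2); (white, Grace, 34, 2)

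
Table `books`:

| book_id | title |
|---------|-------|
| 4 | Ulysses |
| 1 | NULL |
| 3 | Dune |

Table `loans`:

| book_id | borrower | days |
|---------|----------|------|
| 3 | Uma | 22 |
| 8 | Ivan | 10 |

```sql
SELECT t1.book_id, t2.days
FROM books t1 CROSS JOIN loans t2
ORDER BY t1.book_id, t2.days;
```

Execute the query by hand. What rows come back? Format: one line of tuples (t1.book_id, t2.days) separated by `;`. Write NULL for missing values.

(1, 10); (1, 22); (3, 10); (3, 22); (4, 10); (4, 22)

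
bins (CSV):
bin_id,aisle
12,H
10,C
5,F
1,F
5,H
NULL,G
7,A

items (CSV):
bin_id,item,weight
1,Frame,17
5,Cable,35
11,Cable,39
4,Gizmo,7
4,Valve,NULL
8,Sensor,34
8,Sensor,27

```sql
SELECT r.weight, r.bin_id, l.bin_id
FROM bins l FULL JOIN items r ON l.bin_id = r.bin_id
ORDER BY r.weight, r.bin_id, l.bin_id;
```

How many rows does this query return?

12

FULL OUTER JOIN keeps every row from both sides; unmatched rows get NULL for the other side's columns.
Matching on l.bin_id = r.bin_id. A NULL in a compared column never satisfies the condition.
- l (bin_id=12) has no partner → padded with NULL.
- l (bin_id=10) has no partner → padded with NULL.
- l (bin_id=5) pairs with 1 row(s) of r.
- l (bin_id=1) pairs with 1 row(s) of r.
- l (bin_id=5) pairs with 1 row(s) of r.
- l (bin_id=NULL) has no partner → padded with NULL.
- l (bin_id=7) has no partner → padded with NULL.
- 5 r row(s) had no l match → kept, l columns NULL.
Total: 3 matched + 9 padded = 12 rows.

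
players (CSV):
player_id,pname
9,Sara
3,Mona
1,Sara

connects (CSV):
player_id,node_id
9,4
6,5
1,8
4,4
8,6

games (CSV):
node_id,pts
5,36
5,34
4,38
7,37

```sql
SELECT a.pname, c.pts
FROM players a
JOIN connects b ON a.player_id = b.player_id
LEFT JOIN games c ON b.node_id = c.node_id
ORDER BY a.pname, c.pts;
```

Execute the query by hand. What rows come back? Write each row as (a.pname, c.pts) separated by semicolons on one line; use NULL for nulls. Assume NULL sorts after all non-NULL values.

Step 1 — a INNER JOIN b on player_id → 2 row(s).
Then LEFT JOIN `games c` on node_id: each of those 2 rows is kept; rows whose b.node_id has no match in c get NULL for c's columns.

(Sara, 38); (Sara, NULL)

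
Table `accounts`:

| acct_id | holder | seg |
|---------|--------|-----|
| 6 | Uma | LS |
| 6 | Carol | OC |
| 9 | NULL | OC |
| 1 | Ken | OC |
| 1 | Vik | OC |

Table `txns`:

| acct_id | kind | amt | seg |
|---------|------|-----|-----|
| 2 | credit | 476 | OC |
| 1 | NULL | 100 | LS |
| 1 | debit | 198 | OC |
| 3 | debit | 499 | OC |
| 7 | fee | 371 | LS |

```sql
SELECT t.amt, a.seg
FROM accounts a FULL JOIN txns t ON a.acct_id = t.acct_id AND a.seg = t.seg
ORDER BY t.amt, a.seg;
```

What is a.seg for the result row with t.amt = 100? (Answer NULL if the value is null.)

NULL

FULL OUTER JOIN keeps every row from both sides; unmatched rows get NULL for the other side's columns.
Matching on a.acct_id = t.acct_id AND a.seg = t.seg.
Matched pairs: 2; unmatched a rows kept: 3; unmatched t rows kept: 4.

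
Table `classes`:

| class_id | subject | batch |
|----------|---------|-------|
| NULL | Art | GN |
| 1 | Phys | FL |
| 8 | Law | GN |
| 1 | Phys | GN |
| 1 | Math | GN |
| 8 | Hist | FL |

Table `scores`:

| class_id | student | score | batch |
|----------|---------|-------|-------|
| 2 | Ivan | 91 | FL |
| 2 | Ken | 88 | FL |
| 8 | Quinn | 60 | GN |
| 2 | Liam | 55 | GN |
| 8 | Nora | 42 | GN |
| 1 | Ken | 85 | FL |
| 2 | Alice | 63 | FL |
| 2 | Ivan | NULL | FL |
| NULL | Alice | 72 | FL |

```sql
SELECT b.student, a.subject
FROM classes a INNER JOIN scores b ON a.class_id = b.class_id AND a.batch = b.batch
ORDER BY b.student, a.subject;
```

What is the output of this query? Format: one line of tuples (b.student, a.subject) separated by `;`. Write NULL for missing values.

(Ken, Phys); (Nora, Law); (Quinn, Law)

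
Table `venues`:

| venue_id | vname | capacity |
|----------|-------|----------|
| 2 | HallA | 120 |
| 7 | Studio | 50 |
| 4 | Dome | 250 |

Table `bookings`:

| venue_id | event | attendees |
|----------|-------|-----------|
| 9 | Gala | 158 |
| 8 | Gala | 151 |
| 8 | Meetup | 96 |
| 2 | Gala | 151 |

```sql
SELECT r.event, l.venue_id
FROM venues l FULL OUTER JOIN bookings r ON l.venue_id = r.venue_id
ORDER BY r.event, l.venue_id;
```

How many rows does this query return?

6

FULL OUTER JOIN keeps every row from both sides; unmatched rows get NULL for the other side's columns.
Matching on l.venue_id = r.venue_id.
Matched pairs: 1; unmatched l rows kept: 2; unmatched r rows kept: 3.
Total: 1 matched + 5 padded = 6 rows.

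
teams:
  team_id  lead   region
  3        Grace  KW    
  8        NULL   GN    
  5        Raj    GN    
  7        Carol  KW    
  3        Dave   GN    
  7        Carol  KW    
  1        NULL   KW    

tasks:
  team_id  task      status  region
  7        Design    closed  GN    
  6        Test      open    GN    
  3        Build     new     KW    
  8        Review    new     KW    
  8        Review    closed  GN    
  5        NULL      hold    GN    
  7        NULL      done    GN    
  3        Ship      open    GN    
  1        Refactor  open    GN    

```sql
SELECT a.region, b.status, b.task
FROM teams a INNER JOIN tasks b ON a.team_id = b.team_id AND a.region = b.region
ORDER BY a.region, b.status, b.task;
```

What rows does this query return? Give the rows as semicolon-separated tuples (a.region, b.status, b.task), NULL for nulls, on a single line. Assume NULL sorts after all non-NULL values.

(GN, closed, Review); (GN, hold, NULL); (GN, open, Ship); (KW, new, Build)

INNER JOIN keeps only pairs where the ON condition holds.
Matching on a.team_id = b.team_id AND a.region = b.region.
- a row (team_id=3, region=KW): matches 1 b row(s) → 1 output row(s).
- a row (team_id=8, region=GN): matches 1 b row(s) → 1 output row(s).
- a row (team_id=5, region=GN): matches 1 b row(s) → 1 output row(s).
- a row (team_id=7, region=KW): no match → dropped.
- a row (team_id=3, region=GN): matches 1 b row(s) → 1 output row(s).
- a row (team_id=7, region=KW): no match → dropped.
- a row (team_id=1, region=KW): no match → dropped.
After projecting and ordering:
a.region | b.status | b.task
GN | closed | Review
GN | hold | NULL
GN | open | Ship
KW | new | Build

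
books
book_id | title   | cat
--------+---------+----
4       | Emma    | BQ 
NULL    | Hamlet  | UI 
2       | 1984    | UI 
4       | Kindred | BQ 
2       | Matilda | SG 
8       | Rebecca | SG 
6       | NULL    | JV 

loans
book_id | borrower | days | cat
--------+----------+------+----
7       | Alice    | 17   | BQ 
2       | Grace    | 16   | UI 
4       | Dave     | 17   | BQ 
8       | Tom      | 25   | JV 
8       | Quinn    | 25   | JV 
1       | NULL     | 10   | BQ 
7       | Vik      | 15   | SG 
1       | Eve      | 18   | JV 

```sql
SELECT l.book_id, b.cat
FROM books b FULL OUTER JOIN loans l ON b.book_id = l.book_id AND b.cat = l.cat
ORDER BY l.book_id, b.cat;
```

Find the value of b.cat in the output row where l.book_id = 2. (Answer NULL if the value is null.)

FULL OUTER JOIN keeps every row from both sides; unmatched rows get NULL for the other side's columns.
Matching on b.book_id = l.book_id AND b.cat = l.cat. A NULL in a compared column never satisfies the condition.
Matched pairs: 3; unmatched b rows kept: 4; unmatched l rows kept: 6.

UI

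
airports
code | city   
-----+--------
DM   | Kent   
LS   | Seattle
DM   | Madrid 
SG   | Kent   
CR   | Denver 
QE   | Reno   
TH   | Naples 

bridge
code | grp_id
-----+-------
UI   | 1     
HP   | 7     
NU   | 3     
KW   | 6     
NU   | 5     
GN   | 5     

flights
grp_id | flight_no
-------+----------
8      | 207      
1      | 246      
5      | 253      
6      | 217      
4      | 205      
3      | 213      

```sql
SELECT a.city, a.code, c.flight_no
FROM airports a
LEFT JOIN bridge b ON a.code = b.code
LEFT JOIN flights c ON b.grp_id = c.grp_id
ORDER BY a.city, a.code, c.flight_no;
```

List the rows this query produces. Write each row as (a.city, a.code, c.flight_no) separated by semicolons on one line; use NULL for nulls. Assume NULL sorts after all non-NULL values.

(Denver, CR, NULL); (Kent, DM, NULL); (Kent, SG, NULL); (Madrid, DM, NULL); (Naples, TH, NULL); (Reno, QE, NULL); (Seattle, LS, NULL)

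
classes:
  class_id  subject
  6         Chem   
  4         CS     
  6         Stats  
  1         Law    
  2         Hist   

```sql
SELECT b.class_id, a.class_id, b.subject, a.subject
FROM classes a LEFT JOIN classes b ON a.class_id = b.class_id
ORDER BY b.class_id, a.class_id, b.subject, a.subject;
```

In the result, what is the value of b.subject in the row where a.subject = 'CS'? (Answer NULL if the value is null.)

CS

LEFT JOIN keeps every row from `classes a`; unmatched rows get NULL for `classes b`'s columns.
Matching on a.class_id = b.class_id.
- a (class_id=6) pairs with 2 row(s) of b.
- a (class_id=4) pairs with 1 row(s) of b.
- a (class_id=6) pairs with 2 row(s) of b.
- a (class_id=1) pairs with 1 row(s) of b.
- a (class_id=2) pairs with 1 row(s) of b.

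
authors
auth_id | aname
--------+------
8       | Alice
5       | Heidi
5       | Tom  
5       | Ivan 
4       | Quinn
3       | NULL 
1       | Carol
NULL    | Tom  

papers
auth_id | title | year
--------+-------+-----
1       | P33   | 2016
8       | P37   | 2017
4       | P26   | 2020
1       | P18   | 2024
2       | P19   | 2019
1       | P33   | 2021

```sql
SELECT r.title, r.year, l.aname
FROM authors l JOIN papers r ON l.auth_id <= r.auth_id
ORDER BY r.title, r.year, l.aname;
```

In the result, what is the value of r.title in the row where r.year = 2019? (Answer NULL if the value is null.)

P19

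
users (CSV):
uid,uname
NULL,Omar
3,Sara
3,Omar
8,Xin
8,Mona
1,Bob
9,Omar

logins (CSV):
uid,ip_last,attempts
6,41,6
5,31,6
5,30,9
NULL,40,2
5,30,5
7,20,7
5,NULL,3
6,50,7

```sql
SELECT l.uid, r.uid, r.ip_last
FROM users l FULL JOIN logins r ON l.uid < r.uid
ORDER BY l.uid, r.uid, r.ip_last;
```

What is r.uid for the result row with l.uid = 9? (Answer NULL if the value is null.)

FULL OUTER JOIN keeps every row from both sides; unmatched rows get NULL for the other side's columns.
Matching on l.uid < r.uid. A NULL in a compared column never satisfies the condition.
- l row (uid=NULL): no match → kept, r columns NULL.
- l row (uid=3): matches 7 r row(s) → 7 output row(s).
- l row (uid=3): matches 7 r row(s) → 7 output row(s).
- l row (uid=8): no match → kept, r columns NULL.
- l row (uid=8): no match → kept, r columns NULL.
- l row (uid=1): matches 7 r row(s) → 7 output row(s).
- l row (uid=9): no match → kept, r columns NULL.
- plus 1 unmatched r row(s), each kept with NULL l columns.

NULL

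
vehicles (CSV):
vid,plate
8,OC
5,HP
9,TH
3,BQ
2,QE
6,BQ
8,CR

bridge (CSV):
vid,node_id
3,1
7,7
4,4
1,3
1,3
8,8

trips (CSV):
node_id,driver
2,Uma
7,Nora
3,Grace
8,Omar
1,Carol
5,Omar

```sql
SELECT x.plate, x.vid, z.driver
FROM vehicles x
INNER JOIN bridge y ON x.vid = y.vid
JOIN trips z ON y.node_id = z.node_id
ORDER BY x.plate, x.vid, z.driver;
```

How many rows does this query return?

3

Evaluate left to right. First `vehicles x INNER JOIN bridge y` on vid: 3 row(s).
Then INNER JOIN `trips z` on node_id: keep only rows whose y.node_id appears in z.
Result: 3 row(s).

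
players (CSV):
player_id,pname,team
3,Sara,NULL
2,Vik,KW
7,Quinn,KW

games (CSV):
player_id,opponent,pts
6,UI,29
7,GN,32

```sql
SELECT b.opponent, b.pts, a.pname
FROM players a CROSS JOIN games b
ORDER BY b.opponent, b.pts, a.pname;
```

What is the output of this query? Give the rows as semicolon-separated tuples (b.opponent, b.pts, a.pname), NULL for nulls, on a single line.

(GN, 32, Quinn); (GN, 32, Sara); (GN, 32, Vik); (UI, 29, Quinn); (UI, 29, Sara); (UI, 29, Vik)

CROSS JOIN pairs every row of `players` with every row of `games`: 3 × 2 = 6 rows.
After projecting and ordering:
b.opponent | b.pts | a.pname
GN | 32 | Quinn
GN | 32 | Sara
GN | 32 | Vik
UI | 29 | Quinn
UI | 29 | Sara
UI | 29 | Vik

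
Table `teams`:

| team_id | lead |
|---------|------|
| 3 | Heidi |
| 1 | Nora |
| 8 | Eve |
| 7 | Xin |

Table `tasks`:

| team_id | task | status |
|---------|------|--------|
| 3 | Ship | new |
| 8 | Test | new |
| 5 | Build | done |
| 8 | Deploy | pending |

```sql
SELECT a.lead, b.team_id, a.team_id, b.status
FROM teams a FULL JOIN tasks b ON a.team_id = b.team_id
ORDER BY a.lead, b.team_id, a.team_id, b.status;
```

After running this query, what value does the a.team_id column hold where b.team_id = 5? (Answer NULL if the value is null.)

NULL

FULL OUTER JOIN keeps every row from both sides; unmatched rows get NULL for the other side's columns.
Matching on a.team_id = b.team_id.
- a row (team_id=3): matches 1 b row(s) → 1 output row(s).
- a row (team_id=1): no match → kept, b columns NULL.
- a row (team_id=8): matches 2 b row(s) → 2 output row(s).
- a row (team_id=7): no match → kept, b columns NULL.
- 1 row(s) from b found no a partner → padded with NULL.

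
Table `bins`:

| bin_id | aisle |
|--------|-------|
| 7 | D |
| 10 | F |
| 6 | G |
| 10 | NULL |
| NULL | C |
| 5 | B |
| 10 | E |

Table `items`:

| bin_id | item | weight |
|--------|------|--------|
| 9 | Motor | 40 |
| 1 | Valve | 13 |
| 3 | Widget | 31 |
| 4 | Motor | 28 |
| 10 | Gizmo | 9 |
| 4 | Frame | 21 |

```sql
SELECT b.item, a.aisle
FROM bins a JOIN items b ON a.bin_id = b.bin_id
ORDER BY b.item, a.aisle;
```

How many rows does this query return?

3

INNER JOIN keeps only pairs where the ON condition holds.
Matching on a.bin_id = b.bin_id. A NULL in a compared column never satisfies the condition.
- a (bin_id=7) has no partner → excluded.
- a (bin_id=10) pairs with 1 row(s) of b.
- a (bin_id=6) has no partner → excluded.
- a (bin_id=10) pairs with 1 row(s) of b.
- a (bin_id=NULL) has no partner → excluded.
- a (bin_id=5) has no partner → excluded.
- a (bin_id=10) pairs with 1 row(s) of b.
Total: 3 rows.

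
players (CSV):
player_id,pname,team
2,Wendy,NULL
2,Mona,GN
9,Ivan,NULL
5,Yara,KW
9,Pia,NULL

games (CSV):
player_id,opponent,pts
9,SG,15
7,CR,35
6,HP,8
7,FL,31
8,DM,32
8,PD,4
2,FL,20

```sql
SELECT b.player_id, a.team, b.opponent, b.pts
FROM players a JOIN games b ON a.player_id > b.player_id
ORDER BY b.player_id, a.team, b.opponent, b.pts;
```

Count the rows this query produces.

INNER JOIN keeps only pairs where the ON condition holds.
Matching on a.player_id > b.player_id.
- a row (player_id=2): no match → dropped.
- a row (player_id=2): no match → dropped.
- a row (player_id=9): matches 6 b row(s) → 6 output row(s).
- a row (player_id=5): matches 1 b row(s) → 1 output row(s).
- a row (player_id=9): matches 6 b row(s) → 6 output row(s).
Total: 13 rows.

13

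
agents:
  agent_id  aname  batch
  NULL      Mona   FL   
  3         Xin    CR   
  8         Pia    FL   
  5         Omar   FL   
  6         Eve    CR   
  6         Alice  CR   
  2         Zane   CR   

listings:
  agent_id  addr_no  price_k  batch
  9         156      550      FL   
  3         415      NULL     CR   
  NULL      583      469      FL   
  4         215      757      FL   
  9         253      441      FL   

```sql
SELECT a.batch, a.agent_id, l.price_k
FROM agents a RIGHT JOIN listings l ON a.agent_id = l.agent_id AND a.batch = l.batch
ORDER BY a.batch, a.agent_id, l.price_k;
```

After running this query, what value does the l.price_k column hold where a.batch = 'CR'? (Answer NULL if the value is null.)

RIGHT JOIN keeps every row from `listings`; unmatched rows get NULL for `agents`'s columns.
Matching on a.agent_id = l.agent_id AND a.batch = l.batch. A NULL in a compared column never satisfies the condition.
- a (agent_id=NULL, batch=FL) has no partner in l.
- a (agent_id=3, batch=CR) pairs with 1 row(s) of l.
- a (agent_id=8, batch=FL) has no partner in l.
- a (agent_id=5, batch=FL) has no partner in l.
- a (agent_id=6, batch=CR) has no partner in l.
- a (agent_id=6, batch=CR) has no partner in l.
- a (agent_id=2, batch=CR) has no partner in l.
- 4 row(s) from l found no a partner → padded with NULL.

NULL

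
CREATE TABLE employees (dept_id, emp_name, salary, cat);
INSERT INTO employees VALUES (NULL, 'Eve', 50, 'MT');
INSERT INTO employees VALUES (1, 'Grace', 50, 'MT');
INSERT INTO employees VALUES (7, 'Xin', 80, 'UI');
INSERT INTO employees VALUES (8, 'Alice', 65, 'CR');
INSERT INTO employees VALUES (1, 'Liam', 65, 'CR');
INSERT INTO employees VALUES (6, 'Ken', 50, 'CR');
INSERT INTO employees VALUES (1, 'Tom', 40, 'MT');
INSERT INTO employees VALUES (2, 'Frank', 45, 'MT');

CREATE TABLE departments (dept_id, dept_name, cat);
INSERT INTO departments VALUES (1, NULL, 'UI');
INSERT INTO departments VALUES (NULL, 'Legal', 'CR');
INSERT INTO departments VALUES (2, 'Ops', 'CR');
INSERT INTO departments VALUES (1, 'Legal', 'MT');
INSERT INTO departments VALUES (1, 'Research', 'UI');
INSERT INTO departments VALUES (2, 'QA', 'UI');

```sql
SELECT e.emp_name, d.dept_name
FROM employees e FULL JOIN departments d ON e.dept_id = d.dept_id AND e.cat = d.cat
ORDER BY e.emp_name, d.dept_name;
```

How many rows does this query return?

13

FULL OUTER JOIN keeps every row from both sides; unmatched rows get NULL for the other side's columns.
Matching on e.dept_id = d.dept_id AND e.cat = d.cat. A NULL in a compared column never satisfies the condition.
- e[0] dept_id=NULL, cat=MT → no match; kept with NULLs on the d side.
- e[1] dept_id=1, cat=MT → 1 match(es) in d → 1 row(s).
- e[2] dept_id=7, cat=UI → no match; kept with NULLs on the d side.
- e[3] dept_id=8, cat=CR → no match; kept with NULLs on the d side.
- e[4] dept_id=1, cat=CR → no match; kept with NULLs on the d side.
- e[5] dept_id=6, cat=CR → no match; kept with NULLs on the d side.
- e[6] dept_id=1, cat=MT → 1 match(es) in d → 1 row(s).
- e[7] dept_id=2, cat=MT → no match; kept with NULLs on the d side.
- 5 d row(s) had no e match → kept, e columns NULL.
Total: 2 matched + 11 padded = 13 rows.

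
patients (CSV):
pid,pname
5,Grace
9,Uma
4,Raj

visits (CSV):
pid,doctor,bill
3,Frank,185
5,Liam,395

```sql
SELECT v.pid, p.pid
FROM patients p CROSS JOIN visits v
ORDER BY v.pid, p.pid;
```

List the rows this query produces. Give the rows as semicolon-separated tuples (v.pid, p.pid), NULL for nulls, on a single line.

CROSS JOIN pairs every row of `patients` with every row of `visits`: 3 × 2 = 6 rows.
After projecting and ordering:
v.pid | p.pid
3 | 4
3 | 5
3 | 9
5 | 4
5 | 5
5 | 9

(3, 4); (3, 5); (3, 9); (5, 4); (5, 5); (5, 9)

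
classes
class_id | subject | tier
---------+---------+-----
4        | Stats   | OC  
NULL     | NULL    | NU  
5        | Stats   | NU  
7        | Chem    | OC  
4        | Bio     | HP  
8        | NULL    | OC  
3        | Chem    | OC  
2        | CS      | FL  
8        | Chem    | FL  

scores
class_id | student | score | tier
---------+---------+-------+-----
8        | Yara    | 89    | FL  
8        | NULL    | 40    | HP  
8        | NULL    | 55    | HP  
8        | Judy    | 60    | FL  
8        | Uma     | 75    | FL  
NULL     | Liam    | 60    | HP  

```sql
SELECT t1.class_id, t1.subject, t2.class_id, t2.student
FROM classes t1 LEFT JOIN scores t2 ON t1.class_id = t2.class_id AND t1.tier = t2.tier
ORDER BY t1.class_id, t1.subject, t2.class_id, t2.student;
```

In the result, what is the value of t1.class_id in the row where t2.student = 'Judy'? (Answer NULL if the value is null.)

8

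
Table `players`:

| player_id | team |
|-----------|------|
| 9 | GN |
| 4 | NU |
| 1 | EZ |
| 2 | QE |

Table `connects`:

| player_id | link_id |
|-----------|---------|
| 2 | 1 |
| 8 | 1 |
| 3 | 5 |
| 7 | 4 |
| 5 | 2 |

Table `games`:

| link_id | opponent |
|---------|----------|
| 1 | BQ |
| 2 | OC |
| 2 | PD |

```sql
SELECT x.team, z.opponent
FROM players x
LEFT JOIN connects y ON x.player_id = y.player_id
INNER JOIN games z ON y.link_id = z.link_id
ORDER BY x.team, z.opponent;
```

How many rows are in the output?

1

Evaluate left to right. First `players x LEFT JOIN connects y` on player_id: 4 row(s).
Then INNER JOIN `games z` on link_id: keep only rows whose y.link_id appears in z.
Result: 1 row(s).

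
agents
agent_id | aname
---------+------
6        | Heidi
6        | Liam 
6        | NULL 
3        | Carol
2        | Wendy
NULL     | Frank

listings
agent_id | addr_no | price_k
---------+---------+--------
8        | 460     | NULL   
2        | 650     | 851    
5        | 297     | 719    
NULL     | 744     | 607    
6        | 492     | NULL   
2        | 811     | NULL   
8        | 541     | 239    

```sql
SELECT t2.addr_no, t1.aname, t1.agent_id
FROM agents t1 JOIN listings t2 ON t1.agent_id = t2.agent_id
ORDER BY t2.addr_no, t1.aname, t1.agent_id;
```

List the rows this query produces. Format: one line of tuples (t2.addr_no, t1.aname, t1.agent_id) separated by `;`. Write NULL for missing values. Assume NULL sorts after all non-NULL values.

(492, Heidi, 6); (492, Liam, 6); (492, NULL, 6); (650, Wendy, 2); (811, Wendy, 2)

INNER JOIN keeps only pairs where the ON condition holds.
Matching on t1.agent_id = t2.agent_id. A NULL in a compared column never satisfies the condition.
- t1 (agent_id=6) pairs with 1 row(s) of t2.
- t1 (agent_id=6) pairs with 1 row(s) of t2.
- t1 (agent_id=6) pairs with 1 row(s) of t2.
- t1 (agent_id=3) has no partner → excluded.
- t1 (agent_id=2) pairs with 2 row(s) of t2.
- t1 (agent_id=NULL) has no partner → excluded.
After projecting and ordering:
t2.addr_no | t1.aname | t1.agent_id
492 | Heidi | 6
492 | Liam | 6
492 | NULL | 6
650 | Wendy | 2
811 | Wendy | 2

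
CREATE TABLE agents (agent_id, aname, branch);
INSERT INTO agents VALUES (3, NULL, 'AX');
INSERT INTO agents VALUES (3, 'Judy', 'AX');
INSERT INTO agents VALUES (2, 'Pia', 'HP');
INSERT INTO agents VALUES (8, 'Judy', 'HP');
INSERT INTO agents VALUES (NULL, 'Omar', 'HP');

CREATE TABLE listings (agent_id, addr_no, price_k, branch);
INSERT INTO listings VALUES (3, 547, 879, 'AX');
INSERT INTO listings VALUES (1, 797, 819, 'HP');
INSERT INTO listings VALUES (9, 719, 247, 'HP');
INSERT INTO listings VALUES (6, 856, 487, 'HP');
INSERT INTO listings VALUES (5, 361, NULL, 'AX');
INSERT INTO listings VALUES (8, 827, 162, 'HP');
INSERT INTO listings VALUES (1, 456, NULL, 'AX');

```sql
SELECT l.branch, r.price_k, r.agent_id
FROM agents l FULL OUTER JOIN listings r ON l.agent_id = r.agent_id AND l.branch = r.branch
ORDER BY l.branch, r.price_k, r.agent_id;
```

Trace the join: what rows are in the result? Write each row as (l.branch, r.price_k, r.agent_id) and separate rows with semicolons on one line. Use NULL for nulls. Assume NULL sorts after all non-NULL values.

(AX, 879, 3); (AX, 879, 3); (HP, 162, 8); (HP, NULL, NULL); (HP, NULL, NULL); (NULL, 247, 9); (NULL, 487, 6); (NULL, 819, 1); (NULL, NULL, 1); (NULL, NULL, 5)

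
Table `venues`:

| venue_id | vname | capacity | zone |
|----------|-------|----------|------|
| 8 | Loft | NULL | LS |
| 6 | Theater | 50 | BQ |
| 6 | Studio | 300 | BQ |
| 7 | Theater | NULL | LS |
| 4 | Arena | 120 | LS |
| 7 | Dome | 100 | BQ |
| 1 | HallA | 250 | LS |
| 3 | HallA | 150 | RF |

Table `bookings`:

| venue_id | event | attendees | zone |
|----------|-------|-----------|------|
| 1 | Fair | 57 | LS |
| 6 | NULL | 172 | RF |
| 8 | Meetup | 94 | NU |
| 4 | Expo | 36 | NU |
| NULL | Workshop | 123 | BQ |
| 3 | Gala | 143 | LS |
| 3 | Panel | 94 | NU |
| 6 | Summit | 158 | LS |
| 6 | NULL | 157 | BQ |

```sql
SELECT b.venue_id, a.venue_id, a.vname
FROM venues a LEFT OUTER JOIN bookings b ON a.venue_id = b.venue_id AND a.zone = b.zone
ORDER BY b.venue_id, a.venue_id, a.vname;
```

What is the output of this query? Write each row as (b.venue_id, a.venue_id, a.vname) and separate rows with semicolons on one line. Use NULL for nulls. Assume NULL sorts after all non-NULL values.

LEFT JOIN keeps every row from `venues`; unmatched rows get NULL for `bookings`'s columns.
Matching on a.venue_id = b.venue_id AND a.zone = b.zone. A NULL in a compared column never satisfies the condition.
Matched pairs: 3; unmatched a rows kept: 5.

(1, 1, HallA); (6, 6, Studio); (6, 6, Theater); (NULL, 3, HallA); (NULL, 4, Arena); (NULL, 7, Dome); (NULL, 7, Theater); (NULL, 8, Loft)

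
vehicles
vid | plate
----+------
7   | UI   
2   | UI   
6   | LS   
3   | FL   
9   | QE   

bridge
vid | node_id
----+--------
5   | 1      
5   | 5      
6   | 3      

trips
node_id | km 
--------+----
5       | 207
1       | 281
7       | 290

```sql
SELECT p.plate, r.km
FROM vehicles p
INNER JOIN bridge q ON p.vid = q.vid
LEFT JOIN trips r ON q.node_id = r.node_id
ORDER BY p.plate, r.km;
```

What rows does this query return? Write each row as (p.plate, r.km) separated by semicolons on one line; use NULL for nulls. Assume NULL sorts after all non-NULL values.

Joins associate left-to-right: vehicles INNER JOIN bridge on vid gives 1 intermediate row(s).
Then LEFT JOIN `trips r` on node_id: each of those 1 rows is kept; rows whose q.node_id has no match in r get NULL for r's columns.

(LS, NULL)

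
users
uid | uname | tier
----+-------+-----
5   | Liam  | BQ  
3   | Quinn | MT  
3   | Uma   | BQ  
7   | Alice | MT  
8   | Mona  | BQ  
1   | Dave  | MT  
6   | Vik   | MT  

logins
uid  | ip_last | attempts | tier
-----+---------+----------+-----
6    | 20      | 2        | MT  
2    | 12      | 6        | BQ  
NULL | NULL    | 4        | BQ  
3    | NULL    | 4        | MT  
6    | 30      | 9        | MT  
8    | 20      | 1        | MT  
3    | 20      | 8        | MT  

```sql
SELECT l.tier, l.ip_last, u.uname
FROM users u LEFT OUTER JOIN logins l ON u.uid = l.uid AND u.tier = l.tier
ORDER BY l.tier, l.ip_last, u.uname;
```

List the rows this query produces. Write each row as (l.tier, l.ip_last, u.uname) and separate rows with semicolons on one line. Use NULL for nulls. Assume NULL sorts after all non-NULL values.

(MT, 20, Quinn); (MT, 20, Vik); (MT, 30, Vik); (MT, NULL, Quinn); (NULL, NULL, Alice); (NULL, NULL, Dave); (NULL, NULL, Liam); (NULL, NULL, Mona); (NULL, NULL, Uma)

LEFT JOIN keeps every row from `users`; unmatched rows get NULL for `logins`'s columns.
Matching on u.uid = l.uid AND u.tier = l.tier. A NULL in a compared column never satisfies the condition.
Matched pairs: 4; unmatched u rows kept: 5.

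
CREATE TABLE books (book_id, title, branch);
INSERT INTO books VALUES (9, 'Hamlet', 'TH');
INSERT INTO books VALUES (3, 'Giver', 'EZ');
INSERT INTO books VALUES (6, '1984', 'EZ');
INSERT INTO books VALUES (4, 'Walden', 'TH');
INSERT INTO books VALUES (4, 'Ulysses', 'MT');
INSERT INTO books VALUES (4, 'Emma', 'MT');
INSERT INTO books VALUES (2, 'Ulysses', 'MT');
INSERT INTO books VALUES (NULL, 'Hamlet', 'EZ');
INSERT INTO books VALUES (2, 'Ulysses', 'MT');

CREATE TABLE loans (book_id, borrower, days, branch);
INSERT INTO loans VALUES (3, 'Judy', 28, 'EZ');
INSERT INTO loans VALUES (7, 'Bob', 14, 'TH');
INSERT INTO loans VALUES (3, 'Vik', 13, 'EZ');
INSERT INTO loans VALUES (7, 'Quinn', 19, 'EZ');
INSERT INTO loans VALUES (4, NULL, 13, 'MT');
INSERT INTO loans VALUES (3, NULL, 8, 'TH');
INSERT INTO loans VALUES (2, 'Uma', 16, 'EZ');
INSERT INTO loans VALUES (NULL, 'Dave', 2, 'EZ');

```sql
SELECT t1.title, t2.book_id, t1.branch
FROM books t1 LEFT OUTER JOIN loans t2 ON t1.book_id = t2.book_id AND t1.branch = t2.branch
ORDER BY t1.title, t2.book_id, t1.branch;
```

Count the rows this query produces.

10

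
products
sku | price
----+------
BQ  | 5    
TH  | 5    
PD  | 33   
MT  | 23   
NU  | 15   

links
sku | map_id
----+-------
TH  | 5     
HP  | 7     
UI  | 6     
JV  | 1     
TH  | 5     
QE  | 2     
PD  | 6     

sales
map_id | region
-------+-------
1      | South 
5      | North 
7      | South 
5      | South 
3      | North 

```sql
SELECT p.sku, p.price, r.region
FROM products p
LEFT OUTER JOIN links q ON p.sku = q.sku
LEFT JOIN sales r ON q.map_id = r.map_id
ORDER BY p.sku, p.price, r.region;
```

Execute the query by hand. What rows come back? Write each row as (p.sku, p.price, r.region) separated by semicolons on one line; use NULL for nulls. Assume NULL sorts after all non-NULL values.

Joins associate left-to-right: products LEFT JOIN links on sku gives 6 intermediate row(s).
Then LEFT JOIN `sales r` on map_id: each of those 6 rows is kept; rows whose q.map_id has no match in r get NULL for r's columns.

(BQ, 5, NULL); (MT, 23, NULL); (NU, 15, NULL); (PD, 33, NULL); (TH, 5, North); (TH, 5, North); (TH, 5, South); (TH, 5, South)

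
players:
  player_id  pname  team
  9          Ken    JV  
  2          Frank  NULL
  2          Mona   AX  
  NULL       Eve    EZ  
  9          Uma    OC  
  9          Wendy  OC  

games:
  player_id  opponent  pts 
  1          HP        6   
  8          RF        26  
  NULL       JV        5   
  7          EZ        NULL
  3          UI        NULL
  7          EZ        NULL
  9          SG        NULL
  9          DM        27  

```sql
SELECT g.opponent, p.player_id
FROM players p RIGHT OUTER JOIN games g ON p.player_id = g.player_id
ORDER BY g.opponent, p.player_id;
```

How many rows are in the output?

RIGHT JOIN keeps every row from `games`; unmatched rows get NULL for `players`'s columns.
Matching on p.player_id = g.player_id. A NULL in a compared column never satisfies the condition.
- p[0] player_id=9 → 2 match(es) in g → 2 row(s).
- p[1] player_id=2 → no match.
- p[2] player_id=2 → no match.
- p[3] player_id=NULL → no match.
- p[4] player_id=9 → 2 match(es) in g → 2 row(s).
- p[5] player_id=9 → 2 match(es) in g → 2 row(s).
- plus 6 unmatched g row(s), each kept with NULL p columns.
Total: 6 matched + 6 padded = 12 rows.

12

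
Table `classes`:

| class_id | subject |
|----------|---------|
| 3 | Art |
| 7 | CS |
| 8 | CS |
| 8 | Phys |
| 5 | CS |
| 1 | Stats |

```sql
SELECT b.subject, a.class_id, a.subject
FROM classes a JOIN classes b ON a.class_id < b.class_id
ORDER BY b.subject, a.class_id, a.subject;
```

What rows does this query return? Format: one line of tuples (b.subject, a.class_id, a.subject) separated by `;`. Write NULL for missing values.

(Art, 1, Stats); (CS, 1, Stats); (CS, 1, Stats); (CS, 1, Stats); (CS, 3, Art); (CS, 3, Art); (CS, 3, Art); (CS, 5, CS); (CS, 5, CS); (CS, 7, CS); (Phys, 1, Stats); (Phys, 3, Art); (Phys, 5, CS); (Phys, 7, CS)

INNER JOIN keeps only pairs where the ON condition holds.
Matching on a.class_id < b.class_id.
- a (class_id=3) pairs with 4 row(s) of b.
- a (class_id=7) pairs with 2 row(s) of b.
- a (class_id=8) has no partner → excluded.
- a (class_id=8) has no partner → excluded.
- a (class_id=5) pairs with 3 row(s) of b.
- a (class_id=1) pairs with 5 row(s) of b.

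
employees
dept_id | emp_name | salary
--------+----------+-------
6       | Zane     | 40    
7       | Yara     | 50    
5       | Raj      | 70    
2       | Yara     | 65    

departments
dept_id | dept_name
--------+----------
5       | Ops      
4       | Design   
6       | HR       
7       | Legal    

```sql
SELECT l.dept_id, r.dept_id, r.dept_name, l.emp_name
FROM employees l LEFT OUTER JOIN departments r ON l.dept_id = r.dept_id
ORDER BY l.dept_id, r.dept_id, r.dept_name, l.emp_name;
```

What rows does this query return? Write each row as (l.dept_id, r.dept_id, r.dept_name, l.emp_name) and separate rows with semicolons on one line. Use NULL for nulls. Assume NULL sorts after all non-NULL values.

(2, NULL, NULL, Yara); (5, 5, Ops, Raj); (6, 6, HR, Zane); (7, 7, Legal, Yara)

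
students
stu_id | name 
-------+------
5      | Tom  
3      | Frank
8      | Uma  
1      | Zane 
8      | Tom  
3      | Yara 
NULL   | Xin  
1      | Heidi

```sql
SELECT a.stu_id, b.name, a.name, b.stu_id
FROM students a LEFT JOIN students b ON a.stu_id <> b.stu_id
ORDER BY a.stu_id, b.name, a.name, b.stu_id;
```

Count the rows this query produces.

37

LEFT JOIN keeps every row from `students a`; unmatched rows get NULL for `students b`'s columns.
Matching on a.stu_id <> b.stu_id. A NULL in a compared column never satisfies the condition.
- a row (stu_id=5): matches 6 b row(s) → 6 output row(s).
- a row (stu_id=3): matches 5 b row(s) → 5 output row(s).
- a row (stu_id=8): matches 5 b row(s) → 5 output row(s).
- a row (stu_id=1): matches 5 b row(s) → 5 output row(s).
- a row (stu_id=8): matches 5 b row(s) → 5 output row(s).
- a row (stu_id=3): matches 5 b row(s) → 5 output row(s).
- a row (stu_id=NULL): no match → kept, b columns NULL.
- a row (stu_id=1): matches 5 b row(s) → 5 output row(s).
Total: 36 matched + 1 padded = 37 rows.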